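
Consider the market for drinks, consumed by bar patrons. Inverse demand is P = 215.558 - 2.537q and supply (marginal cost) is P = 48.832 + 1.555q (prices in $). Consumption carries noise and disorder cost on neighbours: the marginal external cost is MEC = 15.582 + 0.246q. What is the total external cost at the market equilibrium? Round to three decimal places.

Market equilibrium (private): 48.832 + 1.555q = 215.558 - 2.537q → q_m = 40.7444.
Total external cost = ∫₀^{q_m} (15.582 + 0.246q) dq = 15.582×40.7444 + ½×0.246×40.7444² = 839.0723.

$839.072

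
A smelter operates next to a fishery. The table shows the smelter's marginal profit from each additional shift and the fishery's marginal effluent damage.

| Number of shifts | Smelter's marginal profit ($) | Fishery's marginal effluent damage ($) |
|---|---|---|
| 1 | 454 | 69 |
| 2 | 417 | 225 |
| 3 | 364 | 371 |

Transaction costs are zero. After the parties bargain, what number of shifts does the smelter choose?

2

Bargaining reaches the level where marginal profit last exceeds marginal effluent damage.
That holds through level 2 (417 ≥ 225) but not at 3 (364 < 371).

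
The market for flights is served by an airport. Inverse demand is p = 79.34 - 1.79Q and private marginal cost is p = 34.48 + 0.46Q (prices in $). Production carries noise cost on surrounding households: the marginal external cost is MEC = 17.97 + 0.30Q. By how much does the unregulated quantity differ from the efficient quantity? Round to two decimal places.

Market equilibrium (private): 34.48 + 0.46Q = 79.34 - 1.79Q → Q_m = 19.9378.
Social marginal cost = private MC + MEC = 52.45 + 0.76Q.
Set SMC = demand: 52.45 + 0.76Q = 79.34 - 1.79Q → Q* = 10.5451.
Gap = |19.9378 − 10.5451| = 9.3927.

9.39 units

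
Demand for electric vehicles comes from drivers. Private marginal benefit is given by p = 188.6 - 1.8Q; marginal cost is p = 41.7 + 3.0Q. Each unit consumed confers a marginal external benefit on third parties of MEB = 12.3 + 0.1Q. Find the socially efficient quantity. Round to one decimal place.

Social marginal benefit = demand + MEB = 200.9 - 1.7Q.
Set SMB = MC: 200.9 - 1.7Q = 41.7 + 3.0Q → Q* = 33.8723.

Q* = 33.9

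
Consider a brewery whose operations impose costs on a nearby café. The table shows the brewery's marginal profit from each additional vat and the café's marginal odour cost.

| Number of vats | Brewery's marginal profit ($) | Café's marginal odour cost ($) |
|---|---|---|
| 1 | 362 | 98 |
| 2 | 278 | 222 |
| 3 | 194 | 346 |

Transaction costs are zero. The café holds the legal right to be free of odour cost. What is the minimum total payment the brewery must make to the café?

$320

Efficient level: marginal profit ≥ marginal odour cost through level 2, so k* = 2.
With the café holding the right, the brewery must at least compensate total damage at k*: 98 + 222 = 320.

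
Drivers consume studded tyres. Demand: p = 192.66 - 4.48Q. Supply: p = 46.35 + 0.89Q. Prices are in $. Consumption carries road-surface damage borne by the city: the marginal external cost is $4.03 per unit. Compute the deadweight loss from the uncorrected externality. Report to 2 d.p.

Market equilibrium (private): 46.35 + 0.89Q = 192.66 - 4.48Q → Q_m = 27.2458.
Social marginal benefit = demand − MEC = 188.63 - 4.48Q.
Set SMB = MC: 188.63 - 4.48Q = 46.35 + 0.89Q → Q* = 26.4953.
Between Q* and Q_m the wedge MC − SMB runs linearly from 0 to MEC(Q_m), so the loss is a triangle.
DWL = ½ × 0.7505 × 4.0300 = 1.5123.

DWL = $1.51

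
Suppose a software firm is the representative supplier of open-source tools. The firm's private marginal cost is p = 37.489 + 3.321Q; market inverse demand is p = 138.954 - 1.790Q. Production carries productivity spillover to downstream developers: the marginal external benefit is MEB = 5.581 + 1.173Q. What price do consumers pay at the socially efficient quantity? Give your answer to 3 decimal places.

P = 90.297

Social marginal cost = private MC − MEB = 31.908 + 2.148Q.
Set SMC = demand: 31.908 + 2.148Q = 138.954 - 1.790Q → Q* = 27.1828.
Consumer price on the demand curve at Q*: 138.954 − 1.790×27.1828 = 90.2968.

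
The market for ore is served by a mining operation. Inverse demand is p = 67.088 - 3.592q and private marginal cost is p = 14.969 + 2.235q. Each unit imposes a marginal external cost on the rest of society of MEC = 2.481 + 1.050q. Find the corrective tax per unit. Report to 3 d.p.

Social marginal cost = private MC + MEC = 17.450 + 3.285q.
Set SMC = demand: 17.450 + 3.285q = 67.088 - 3.592q → q* = 7.2180.
The Pigouvian tax equals MEC at q*: 2.481 + 1.050×7.2180 = 10.0599.

tax = 10.060 per unit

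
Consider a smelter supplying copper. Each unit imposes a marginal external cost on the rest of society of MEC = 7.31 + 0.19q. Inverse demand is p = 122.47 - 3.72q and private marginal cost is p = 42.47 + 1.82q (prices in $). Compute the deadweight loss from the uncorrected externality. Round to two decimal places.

DWL = $8.82

Market equilibrium (private): 42.47 + 1.82q = 122.47 - 3.72q → q_m = 14.4404.
Social marginal cost = private MC + MEC = 49.78 + 2.01q.
Set SMC = demand: 49.78 + 2.01q = 122.47 - 3.72q → q* = 12.6859.
Height of the DWL triangle at q_m is SMC(q_m) − demand(q_m) = MEC(q_m) = 10.0537.
DWL = ½ × 1.7545 × 10.0537 = 8.8196.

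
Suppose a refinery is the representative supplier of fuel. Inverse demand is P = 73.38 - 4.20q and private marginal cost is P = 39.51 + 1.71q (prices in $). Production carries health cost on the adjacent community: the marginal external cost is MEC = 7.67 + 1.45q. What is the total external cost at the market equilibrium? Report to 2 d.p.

$67.77

Market equilibrium (private): 39.51 + 1.71q = 73.38 - 4.20q → q_m = 5.7310.
Total external cost = ∫₀^{q_m} (7.67 + 1.45q) dq = 7.67×5.7310 + ½×1.45×5.7310² = 67.7689.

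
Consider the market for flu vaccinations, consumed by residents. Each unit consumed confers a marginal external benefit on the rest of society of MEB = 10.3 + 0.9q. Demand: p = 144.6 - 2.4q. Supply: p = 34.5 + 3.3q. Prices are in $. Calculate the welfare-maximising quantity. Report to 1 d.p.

Social marginal benefit = demand + MEB = 154.9 - 1.5q.
Set SMB = MC: 154.9 - 1.5q = 34.5 + 3.3q → q* = 25.0833.

q* = 25.1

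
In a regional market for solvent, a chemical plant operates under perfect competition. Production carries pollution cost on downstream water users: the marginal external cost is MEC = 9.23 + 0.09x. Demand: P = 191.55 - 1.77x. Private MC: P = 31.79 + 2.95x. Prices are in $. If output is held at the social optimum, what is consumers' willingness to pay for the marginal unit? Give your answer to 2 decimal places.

P = $136.16

Social marginal cost = private MC + MEC = 41.02 + 3.04x.
Set SMC = demand: 41.02 + 3.04x = 191.55 - 1.77x → x* = 31.2952.
Consumer price on the demand curve at x*: 191.55 − 1.77×31.2952 = 136.1575.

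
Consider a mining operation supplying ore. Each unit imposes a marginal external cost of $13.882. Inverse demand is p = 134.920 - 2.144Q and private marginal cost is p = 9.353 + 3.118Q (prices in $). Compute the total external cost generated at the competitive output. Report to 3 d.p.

Market equilibrium (private): 9.353 + 3.118Q = 134.920 - 2.144Q → Q_m = 23.8630.
Total external cost = MEC × Q_m = 13.882 × 23.8630 = 331.2662.

$331.266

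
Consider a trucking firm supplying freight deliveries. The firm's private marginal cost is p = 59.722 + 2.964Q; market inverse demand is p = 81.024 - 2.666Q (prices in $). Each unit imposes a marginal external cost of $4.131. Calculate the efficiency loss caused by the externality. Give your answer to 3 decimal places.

Market equilibrium (private): 59.722 + 2.964Q = 81.024 - 2.666Q → Q_m = 3.7837.
Social marginal cost = private MC + MEC = 63.853 + 2.964Q.
Set SMC = demand: 63.853 + 2.964Q = 81.024 - 2.666Q → Q* = 3.0499.
The loss is the area between SMC and demand from Q* to Q_m; with linear curves that's a triangle of height MEC(Q_m).
DWL = ½ × 0.7338 × 4.1310 = 1.5157.

DWL = $1.516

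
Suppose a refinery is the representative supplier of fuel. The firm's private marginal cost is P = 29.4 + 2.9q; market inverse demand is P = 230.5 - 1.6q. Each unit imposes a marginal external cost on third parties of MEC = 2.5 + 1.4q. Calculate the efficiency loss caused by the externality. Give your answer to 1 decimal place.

Market equilibrium (private): 29.4 + 2.9q = 230.5 - 1.6q → q_m = 44.6889.
Social marginal cost = private MC + MEC = 31.9 + 4.3q.
Set SMC = demand: 31.9 + 4.3q = 230.5 - 1.6q → q* = 33.6610.
The welfare-loss triangle has base |q_m − q*| and height MEC(q_m) (the vertical gap between SMC and demand is zero at q* and MEC at q_m).
DWL = ½ × 11.0279 × 65.0644 = 358.7618.

DWL = 358.8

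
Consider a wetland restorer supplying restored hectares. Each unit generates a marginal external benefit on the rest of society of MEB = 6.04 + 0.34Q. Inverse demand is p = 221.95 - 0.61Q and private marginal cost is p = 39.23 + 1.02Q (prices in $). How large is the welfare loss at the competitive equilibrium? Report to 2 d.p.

Market equilibrium (private): 39.23 + 1.02Q = 221.95 - 0.61Q → Q_m = 112.0982.
Social marginal cost = private MC − MEB = 33.19 + 0.68Q.
Set SMC = demand: 33.19 + 0.68Q = 221.95 - 0.61Q → Q* = 146.3256.
Height of the DWL triangle at Q_m is demand(Q_m) − SMC(Q_m) = MEB(Q_m) = 44.1534.
DWL = ½ × 34.2274 × 44.1534 = 755.6280.

DWL = $755.63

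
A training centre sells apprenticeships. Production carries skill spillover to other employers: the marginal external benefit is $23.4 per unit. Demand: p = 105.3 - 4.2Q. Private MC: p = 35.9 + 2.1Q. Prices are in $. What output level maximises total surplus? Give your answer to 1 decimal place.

Social marginal cost = private MC − MEB = 12.5 + 2.1Q.
Set SMC = demand: 12.5 + 2.1Q = 105.3 - 4.2Q → Q* = 14.7302.

Q* = 14.7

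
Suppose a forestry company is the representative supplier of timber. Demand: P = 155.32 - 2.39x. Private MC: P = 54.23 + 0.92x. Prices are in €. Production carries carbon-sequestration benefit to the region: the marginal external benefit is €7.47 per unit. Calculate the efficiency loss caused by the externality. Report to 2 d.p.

Market equilibrium (private): 54.23 + 0.92x = 155.32 - 2.39x → x_m = 30.5408.
Social marginal cost = private MC − MEB = 46.76 + 0.92x.
Set SMC = demand: 46.76 + 0.92x = 155.32 - 2.39x → x* = 32.7976.
Height of the DWL triangle at x_m is demand(x_m) − SMC(x_m) = MEB(x_m) = 7.4700.
DWL = ½ × 2.2568 × 7.4700 = 8.4291.

DWL = €8.43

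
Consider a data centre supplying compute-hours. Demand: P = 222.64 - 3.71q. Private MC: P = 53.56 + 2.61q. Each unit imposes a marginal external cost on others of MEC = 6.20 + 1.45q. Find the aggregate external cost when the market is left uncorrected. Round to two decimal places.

684.78

Market equilibrium (private): 53.56 + 2.61q = 222.64 - 3.71q → q_m = 26.7532.
Total external cost = ∫₀^{q_m} (6.20 + 1.45q) dq = 6.20×26.7532 + ½×1.45×26.7532² = 684.7768.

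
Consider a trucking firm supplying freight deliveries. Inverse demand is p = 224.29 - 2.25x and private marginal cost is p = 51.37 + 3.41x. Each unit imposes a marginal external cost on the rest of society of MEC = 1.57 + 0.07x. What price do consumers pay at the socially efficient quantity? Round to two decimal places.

P = 157.01

Social marginal cost = private MC + MEC = 52.94 + 3.48x.
Set SMC = demand: 52.94 + 3.48x = 224.29 - 2.25x → x* = 29.9040.
Consumer price on the demand curve at x*: 224.29 − 2.25×29.9040 = 157.0060.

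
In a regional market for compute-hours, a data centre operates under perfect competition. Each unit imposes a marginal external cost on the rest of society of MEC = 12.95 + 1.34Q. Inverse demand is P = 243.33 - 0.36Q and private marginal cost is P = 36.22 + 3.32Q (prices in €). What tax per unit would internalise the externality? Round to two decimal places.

Social marginal cost = private MC + MEC = 49.17 + 4.66Q.
Set SMC = demand: 49.17 + 4.66Q = 243.33 - 0.36Q → Q* = 38.6773.
The Pigouvian tax equals MEC at Q*: 12.95 + 1.34×38.6773 = 64.7776.

tax = €64.78 per unit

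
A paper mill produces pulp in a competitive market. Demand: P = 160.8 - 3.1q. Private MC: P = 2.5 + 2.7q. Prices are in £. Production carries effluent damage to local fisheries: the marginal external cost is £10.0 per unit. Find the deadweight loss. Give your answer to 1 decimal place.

DWL = £8.6

Market equilibrium (private): 2.5 + 2.7q = 160.8 - 3.1q → q_m = 27.2931.
Social marginal cost = private MC + MEC = 12.5 + 2.7q.
Set SMC = demand: 12.5 + 2.7q = 160.8 - 3.1q → q* = 25.5690.
Between q* and q_m the wedge SMC − demand runs linearly from 0 to MEC(q_m), so the loss is a triangle.
DWL = ½ × 1.7241 × 10.0000 = 8.6205.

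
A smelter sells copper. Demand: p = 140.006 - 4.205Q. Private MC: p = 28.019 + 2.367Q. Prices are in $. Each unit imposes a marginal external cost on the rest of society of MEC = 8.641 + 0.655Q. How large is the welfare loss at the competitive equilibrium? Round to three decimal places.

DWL = $27.129

Market equilibrium (private): 28.019 + 2.367Q = 140.006 - 4.205Q → Q_m = 17.0400.
Social marginal cost = private MC + MEC = 36.660 + 3.022Q.
Set SMC = demand: 36.660 + 3.022Q = 140.006 - 4.205Q → Q* = 14.3000.
Between Q* and Q_m the wedge SMC − demand runs linearly from 0 to MEC(Q_m), so the loss is a triangle.
DWL = ½ × 2.7400 × 19.8022 = 27.1290.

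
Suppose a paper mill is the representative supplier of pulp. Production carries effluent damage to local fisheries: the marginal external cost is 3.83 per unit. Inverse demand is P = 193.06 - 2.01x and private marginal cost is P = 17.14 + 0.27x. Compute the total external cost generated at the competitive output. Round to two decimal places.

Market equilibrium (private): 17.14 + 0.27x = 193.06 - 2.01x → x_m = 77.1579.
Total external cost = MEC × x_m = 3.83 × 77.1579 = 295.5148.

295.51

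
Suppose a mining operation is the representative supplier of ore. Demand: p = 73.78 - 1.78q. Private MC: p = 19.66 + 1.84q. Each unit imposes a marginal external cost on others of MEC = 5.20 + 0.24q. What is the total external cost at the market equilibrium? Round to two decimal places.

Market equilibrium (private): 19.66 + 1.84q = 73.78 - 1.78q → q_m = 14.9503.
Total external cost = ∫₀^{q_m} (5.20 + 0.24q) dq = 5.20×14.9503 + ½×0.24×14.9503² = 104.5629.

104.56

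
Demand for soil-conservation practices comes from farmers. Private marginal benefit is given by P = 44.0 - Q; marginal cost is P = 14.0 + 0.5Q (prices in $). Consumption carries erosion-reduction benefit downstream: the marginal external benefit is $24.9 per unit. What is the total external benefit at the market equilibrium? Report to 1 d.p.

Market equilibrium (private): 14.0 + 0.5Q = 44.0 - Q → Q_m = 20.0000.
Total external benefit = MEB × Q_m = 24.9 × 20.0000 = 498.0000.

$498.0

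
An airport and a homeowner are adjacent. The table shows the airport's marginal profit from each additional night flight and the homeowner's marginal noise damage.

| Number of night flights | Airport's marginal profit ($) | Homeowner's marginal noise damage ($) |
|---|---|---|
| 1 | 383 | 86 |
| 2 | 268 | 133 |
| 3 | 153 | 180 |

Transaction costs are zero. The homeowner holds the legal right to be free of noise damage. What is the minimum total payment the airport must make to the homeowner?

$219

Efficient level: marginal profit ≥ marginal noise damage through level 2, so k* = 2.
With the homeowner holding the right, the airport must at least compensate total damage at k*: 86 + 133 = 219.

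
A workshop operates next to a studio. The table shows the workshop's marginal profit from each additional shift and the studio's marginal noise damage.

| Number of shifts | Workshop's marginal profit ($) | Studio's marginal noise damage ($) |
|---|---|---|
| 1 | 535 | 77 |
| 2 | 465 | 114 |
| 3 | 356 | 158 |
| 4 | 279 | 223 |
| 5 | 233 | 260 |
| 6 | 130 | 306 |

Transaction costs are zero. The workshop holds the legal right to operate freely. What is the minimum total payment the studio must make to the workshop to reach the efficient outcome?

$363

Left alone the workshop would choose level 6 (marginal profit stays positive).
Efficient level: k* = 4 (marginal profit ≥ marginal noise damage through 4).
The studio must at least cover the workshop's forgone profit from cutting 6→4: 233 + 130 = 363.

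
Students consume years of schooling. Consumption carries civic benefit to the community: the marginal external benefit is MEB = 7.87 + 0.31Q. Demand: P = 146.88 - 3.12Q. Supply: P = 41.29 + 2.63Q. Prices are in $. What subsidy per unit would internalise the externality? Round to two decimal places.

subsidy = $14.34 per unit

Social marginal benefit = demand + MEB = 154.75 - 2.81Q.
Set SMB = MC: 154.75 - 2.81Q = 41.29 + 2.63Q → Q* = 20.8566.
The Pigouvian subsidy equals MEB at Q*: 7.87 + 0.31×20.8566 = 14.3355.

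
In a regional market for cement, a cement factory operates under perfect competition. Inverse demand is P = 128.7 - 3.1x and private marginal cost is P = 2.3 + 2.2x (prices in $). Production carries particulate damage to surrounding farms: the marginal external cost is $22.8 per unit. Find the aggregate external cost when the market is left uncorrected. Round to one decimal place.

Market equilibrium (private): 2.3 + 2.2x = 128.7 - 3.1x → x_m = 23.8491.
Total external cost = MEC × x_m = 22.8 × 23.8491 = 543.7595.

$543.8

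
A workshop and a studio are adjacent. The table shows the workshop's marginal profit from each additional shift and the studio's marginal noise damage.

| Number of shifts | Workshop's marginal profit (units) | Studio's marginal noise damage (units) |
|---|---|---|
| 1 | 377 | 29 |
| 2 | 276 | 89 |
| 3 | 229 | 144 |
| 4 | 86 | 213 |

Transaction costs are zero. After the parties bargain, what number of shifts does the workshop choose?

3

Bargaining reaches the level where marginal profit last exceeds marginal noise damage.
That holds through level 3 (229 ≥ 144) but not at 4 (86 < 213).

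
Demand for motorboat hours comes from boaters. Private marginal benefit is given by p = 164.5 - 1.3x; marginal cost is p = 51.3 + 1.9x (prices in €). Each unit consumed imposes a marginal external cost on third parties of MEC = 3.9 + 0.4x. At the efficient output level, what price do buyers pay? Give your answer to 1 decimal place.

Social marginal benefit = demand − MEC = 160.6 - 1.7x.
Set SMB = MC: 160.6 - 1.7x = 51.3 + 1.9x → x* = 30.3611.
Consumer price on the demand curve at x*: 164.5 − 1.3×30.3611 = 125.0306.

P = €125.0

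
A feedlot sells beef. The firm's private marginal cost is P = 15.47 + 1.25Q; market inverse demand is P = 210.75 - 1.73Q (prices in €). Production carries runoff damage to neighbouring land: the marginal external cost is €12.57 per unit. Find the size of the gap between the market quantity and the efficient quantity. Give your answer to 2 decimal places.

4.22 units

Market equilibrium (private): 15.47 + 1.25Q = 210.75 - 1.73Q → Q_m = 65.5302.
Social marginal cost = private MC + MEC = 28.04 + 1.25Q.
Set SMC = demand: 28.04 + 1.25Q = 210.75 - 1.73Q → Q* = 61.3121.
Gap = |65.5302 − 61.3121| = 4.2181.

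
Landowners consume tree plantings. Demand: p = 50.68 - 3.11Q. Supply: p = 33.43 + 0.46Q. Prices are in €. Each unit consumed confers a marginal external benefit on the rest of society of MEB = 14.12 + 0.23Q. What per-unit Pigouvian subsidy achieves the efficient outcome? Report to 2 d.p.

Social marginal benefit = demand + MEB = 64.80 - 2.88Q.
Set SMB = MC: 64.80 - 2.88Q = 33.43 + 0.46Q → Q* = 9.3922.
The Pigouvian subsidy equals MEB at Q*: 14.12 + 0.23×9.3922 = 16.2802.

subsidy = €16.28 per unit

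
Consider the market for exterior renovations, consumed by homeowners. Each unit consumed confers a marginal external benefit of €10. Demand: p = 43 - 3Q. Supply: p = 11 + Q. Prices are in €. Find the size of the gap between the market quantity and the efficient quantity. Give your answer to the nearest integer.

3 units

Market equilibrium (private): 11 + Q = 43 - 3Q → Q_m = 8.0000.
Social marginal benefit = demand + MEB = 53 - 3Q.
Set SMB = MC: 53 - 3Q = 11 + Q → Q* = 10.5000.
Gap = |8.0000 − 10.5000| = 2.5000.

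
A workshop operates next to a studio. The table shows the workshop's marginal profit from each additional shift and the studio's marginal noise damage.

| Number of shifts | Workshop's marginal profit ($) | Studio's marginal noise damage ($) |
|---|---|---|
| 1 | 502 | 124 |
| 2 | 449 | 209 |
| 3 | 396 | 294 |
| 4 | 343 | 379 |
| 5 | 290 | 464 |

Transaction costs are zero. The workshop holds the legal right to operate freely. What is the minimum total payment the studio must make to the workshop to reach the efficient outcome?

$633

Left alone the workshop would choose level 5 (marginal profit stays positive).
Efficient level: k* = 3 (marginal profit ≥ marginal noise damage through 3).
The studio must at least cover the workshop's forgone profit from cutting 5→3: 343 + 290 = 633.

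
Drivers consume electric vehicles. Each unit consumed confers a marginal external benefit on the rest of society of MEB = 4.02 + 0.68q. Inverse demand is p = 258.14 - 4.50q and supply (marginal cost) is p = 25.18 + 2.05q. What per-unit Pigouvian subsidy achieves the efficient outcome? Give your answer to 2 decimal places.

subsidy = 31.47 per unit

Social marginal benefit = demand + MEB = 262.16 - 3.82q.
Set SMB = MC: 262.16 - 3.82q = 25.18 + 2.05q → q* = 40.3714.
The Pigouvian subsidy equals MEB at q*: 4.02 + 0.68×40.3714 = 31.4726.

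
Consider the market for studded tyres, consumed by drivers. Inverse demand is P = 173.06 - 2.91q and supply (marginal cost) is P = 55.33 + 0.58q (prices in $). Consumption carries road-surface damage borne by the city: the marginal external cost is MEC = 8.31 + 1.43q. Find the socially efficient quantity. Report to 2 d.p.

q* = 22.24

Social marginal benefit = demand − MEC = 164.75 - 4.34q.
Set SMB = MC: 164.75 - 4.34q = 55.33 + 0.58q → q* = 22.2398.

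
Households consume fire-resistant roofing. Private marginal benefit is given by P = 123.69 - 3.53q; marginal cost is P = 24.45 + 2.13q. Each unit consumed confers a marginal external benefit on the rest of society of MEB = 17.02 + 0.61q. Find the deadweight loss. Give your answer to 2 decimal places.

Market equilibrium (private): 24.45 + 2.13q = 123.69 - 3.53q → q_m = 17.5336.
Social marginal benefit = demand + MEB = 140.71 - 2.92q.
Set SMB = MC: 140.71 - 2.92q = 24.45 + 2.13q → q* = 23.0218.
Between q* and q_m the wedge SMB − MC runs linearly from 0 to MEB(q_m), so the loss is a triangle.
DWL = ½ × 5.4882 × 27.7155 = 76.0541.

DWL = 76.05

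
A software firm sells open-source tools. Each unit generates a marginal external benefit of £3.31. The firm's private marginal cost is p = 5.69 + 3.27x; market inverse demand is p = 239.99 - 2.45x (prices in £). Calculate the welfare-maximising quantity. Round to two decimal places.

x* = 41.54

Social marginal cost = private MC − MEB = 2.38 + 3.27x.
Set SMC = demand: 2.38 + 3.27x = 239.99 - 2.45x → x* = 41.5402.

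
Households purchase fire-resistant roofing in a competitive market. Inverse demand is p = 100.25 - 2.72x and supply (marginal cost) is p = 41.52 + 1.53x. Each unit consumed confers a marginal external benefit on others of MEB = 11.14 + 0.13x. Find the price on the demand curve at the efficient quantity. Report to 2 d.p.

Social marginal benefit = demand + MEB = 111.39 - 2.59x.
Set SMB = MC: 111.39 - 2.59x = 41.52 + 1.53x → x* = 16.9587.
Consumer price on the demand curve at x*: 100.25 − 2.72×16.9587 = 54.1223.

P = 54.12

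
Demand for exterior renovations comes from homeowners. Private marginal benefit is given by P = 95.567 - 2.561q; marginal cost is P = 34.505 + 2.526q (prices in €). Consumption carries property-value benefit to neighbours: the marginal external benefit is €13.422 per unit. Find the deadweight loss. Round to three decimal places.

Market equilibrium (private): 34.505 + 2.526q = 95.567 - 2.561q → q_m = 12.0035.
Social marginal benefit = demand + MEB = 108.989 - 2.561q.
Set SMB = MC: 108.989 - 2.561q = 34.505 + 2.526q → q* = 14.6420.
The welfare-loss triangle has base |q_m − q*| and height MEB(q_m) (the vertical gap between SMB and MC is zero at q* and MEB at q_m).
DWL = ½ × 2.6385 × 13.4220 = 17.7070.

DWL = €17.707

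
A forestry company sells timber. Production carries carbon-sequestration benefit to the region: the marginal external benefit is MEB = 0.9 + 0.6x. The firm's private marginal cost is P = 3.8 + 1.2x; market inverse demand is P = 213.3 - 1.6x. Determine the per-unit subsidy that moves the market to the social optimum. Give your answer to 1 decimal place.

Social marginal cost = private MC − MEB = 2.9 + 0.6x.
Set SMC = demand: 2.9 + 0.6x = 213.3 - 1.6x → x* = 95.6364.
The Pigouvian subsidy equals MEB at x*: 0.9 + 0.6×95.6364 = 58.2818.

subsidy = 58.3 per unit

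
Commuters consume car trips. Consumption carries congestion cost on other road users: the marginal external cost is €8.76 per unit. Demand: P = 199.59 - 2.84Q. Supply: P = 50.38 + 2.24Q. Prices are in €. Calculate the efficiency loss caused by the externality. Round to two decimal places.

DWL = €7.55

Market equilibrium (private): 50.38 + 2.24Q = 199.59 - 2.84Q → Q_m = 29.3720.
Social marginal benefit = demand − MEC = 190.83 - 2.84Q.
Set SMB = MC: 190.83 - 2.84Q = 50.38 + 2.24Q → Q* = 27.6476.
The welfare-loss triangle has base |Q_m − Q*| and height MEC(Q_m) (the vertical gap between SMB and MC is zero at Q* and MEC at Q_m).
DWL = ½ × 1.7244 × 8.7600 = 7.5529.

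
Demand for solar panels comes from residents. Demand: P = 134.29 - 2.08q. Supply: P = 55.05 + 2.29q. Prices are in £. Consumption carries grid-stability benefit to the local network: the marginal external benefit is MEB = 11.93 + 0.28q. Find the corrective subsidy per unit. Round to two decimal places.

Social marginal benefit = demand + MEB = 146.22 - 1.80q.
Set SMB = MC: 146.22 - 1.80q = 55.05 + 2.29q → q* = 22.2910.
The Pigouvian subsidy equals MEB at q*: 11.93 + 0.28×22.2910 = 18.1715.

subsidy = £18.17 per unit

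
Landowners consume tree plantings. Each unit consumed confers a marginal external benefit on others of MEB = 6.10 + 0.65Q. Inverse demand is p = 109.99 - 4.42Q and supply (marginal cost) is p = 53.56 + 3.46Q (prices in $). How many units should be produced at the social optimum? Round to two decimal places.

Q* = 8.65

Social marginal benefit = demand + MEB = 116.09 - 3.77Q.
Set SMB = MC: 116.09 - 3.77Q = 53.56 + 3.46Q → Q* = 8.6487.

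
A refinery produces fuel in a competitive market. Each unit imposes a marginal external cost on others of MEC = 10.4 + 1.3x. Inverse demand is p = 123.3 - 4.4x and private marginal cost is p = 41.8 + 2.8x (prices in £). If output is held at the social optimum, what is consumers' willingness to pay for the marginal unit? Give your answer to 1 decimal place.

P = £86.5

Social marginal cost = private MC + MEC = 52.2 + 4.1x.
Set SMC = demand: 52.2 + 4.1x = 123.3 - 4.4x → x* = 8.3647.
Consumer price on the demand curve at x*: 123.3 − 4.4×8.3647 = 86.4953.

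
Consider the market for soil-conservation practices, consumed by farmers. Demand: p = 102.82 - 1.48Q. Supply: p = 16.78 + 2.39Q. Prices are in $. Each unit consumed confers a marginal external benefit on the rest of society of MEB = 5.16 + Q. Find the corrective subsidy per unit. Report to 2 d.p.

subsidy = $36.94 per unit

Social marginal benefit = demand + MEB = 107.98 - 0.48Q.
Set SMB = MC: 107.98 - 0.48Q = 16.78 + 2.39Q → Q* = 31.7770.
The Pigouvian subsidy equals MEB at Q*: 5.16 + 1.00×31.7770 = 36.9370.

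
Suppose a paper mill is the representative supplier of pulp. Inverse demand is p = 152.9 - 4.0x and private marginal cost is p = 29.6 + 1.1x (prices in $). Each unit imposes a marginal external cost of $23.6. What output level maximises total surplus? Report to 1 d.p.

Social marginal cost = private MC + MEC = 53.2 + 1.1x.
Set SMC = demand: 53.2 + 1.1x = 152.9 - 4.0x → x* = 19.5490.

x* = 19.5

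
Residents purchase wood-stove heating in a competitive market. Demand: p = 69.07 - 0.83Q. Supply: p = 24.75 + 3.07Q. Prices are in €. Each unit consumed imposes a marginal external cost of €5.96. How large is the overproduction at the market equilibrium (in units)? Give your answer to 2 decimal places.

Market equilibrium (private): 24.75 + 3.07Q = 69.07 - 0.83Q → Q_m = 11.3641.
Social marginal benefit = demand − MEC = 63.11 - 0.83Q.
Set SMB = MC: 63.11 - 0.83Q = 24.75 + 3.07Q → Q* = 9.8359.
Gap = |11.3641 − 9.8359| = 1.5282.

1.53 units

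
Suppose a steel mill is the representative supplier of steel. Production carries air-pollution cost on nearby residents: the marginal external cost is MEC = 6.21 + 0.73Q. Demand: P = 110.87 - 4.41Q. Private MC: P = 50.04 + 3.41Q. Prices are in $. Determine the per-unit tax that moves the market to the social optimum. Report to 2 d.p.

tax = $10.87 per unit

Social marginal cost = private MC + MEC = 56.25 + 4.14Q.
Set SMC = demand: 56.25 + 4.14Q = 110.87 - 4.41Q → Q* = 6.3883.
The Pigouvian tax equals MEC at Q*: 6.21 + 0.73×6.3883 = 10.8735.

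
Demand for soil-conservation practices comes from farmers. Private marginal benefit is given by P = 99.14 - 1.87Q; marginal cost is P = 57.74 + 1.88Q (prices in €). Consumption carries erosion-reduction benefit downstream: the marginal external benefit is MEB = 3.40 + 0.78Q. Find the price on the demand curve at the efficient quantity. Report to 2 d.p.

Social marginal benefit = demand + MEB = 102.54 - 1.09Q.
Set SMB = MC: 102.54 - 1.09Q = 57.74 + 1.88Q → Q* = 15.0842.
Consumer price on the demand curve at Q*: 99.14 − 1.87×15.0842 = 70.9325.

P = €70.93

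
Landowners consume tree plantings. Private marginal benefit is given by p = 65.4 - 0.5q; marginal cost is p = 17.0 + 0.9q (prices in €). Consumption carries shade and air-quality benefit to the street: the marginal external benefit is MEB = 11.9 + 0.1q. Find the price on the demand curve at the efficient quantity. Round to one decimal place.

P = €42.2

Social marginal benefit = demand + MEB = 77.3 - 0.4q.
Set SMB = MC: 77.3 - 0.4q = 17.0 + 0.9q → q* = 46.3846.
Consumer price on the demand curve at q*: 65.4 − 0.5×46.3846 = 42.2077.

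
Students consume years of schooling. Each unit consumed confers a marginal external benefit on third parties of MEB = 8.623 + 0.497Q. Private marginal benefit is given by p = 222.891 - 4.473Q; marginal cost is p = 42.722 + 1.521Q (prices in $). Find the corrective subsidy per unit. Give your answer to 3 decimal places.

Social marginal benefit = demand + MEB = 231.514 - 3.976Q.
Set SMB = MC: 231.514 - 3.976Q = 42.722 + 1.521Q → Q* = 34.3446.
The Pigouvian subsidy equals MEB at Q*: 8.623 + 0.497×34.3446 = 25.6923.

subsidy = $25.692 per unit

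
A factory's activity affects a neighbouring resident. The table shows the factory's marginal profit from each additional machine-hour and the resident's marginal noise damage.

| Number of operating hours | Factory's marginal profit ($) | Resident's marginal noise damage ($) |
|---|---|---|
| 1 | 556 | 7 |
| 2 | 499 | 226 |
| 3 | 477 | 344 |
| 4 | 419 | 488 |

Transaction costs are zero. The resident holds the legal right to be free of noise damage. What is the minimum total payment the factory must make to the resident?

$577

Efficient level: marginal profit ≥ marginal noise damage through level 3, so k* = 3.
With the resident holding the right, the factory must at least compensate total damage at k*: 7 + 226 + 344 = 577.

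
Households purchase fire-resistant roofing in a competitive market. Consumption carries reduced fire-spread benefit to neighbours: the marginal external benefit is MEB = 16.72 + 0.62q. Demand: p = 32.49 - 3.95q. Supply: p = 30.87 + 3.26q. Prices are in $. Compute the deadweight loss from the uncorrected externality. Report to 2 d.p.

Market equilibrium (private): 30.87 + 3.26q = 32.49 - 3.95q → q_m = 0.2247.
Social marginal benefit = demand + MEB = 49.21 - 3.33q.
Set SMB = MC: 49.21 - 3.33q = 30.87 + 3.26q → q* = 2.7830.
Height of the DWL triangle at q_m is SMB(q_m) − MC(q_m) = MEB(q_m) = 16.8593.
DWL = ½ × 2.5583 × 16.8593 = 21.5656.

DWL = $21.57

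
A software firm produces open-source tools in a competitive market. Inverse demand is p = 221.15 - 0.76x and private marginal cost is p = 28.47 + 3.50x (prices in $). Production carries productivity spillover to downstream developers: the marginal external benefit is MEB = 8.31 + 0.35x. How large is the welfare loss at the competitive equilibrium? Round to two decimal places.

DWL = $74.52

Market equilibrium (private): 28.47 + 3.50x = 221.15 - 0.76x → x_m = 45.2300.
Social marginal cost = private MC − MEB = 20.16 + 3.15x.
Set SMC = demand: 20.16 + 3.15x = 221.15 - 0.76x → x* = 51.4041.
Height of the DWL triangle at x_m is demand(x_m) − SMC(x_m) = MEB(x_m) = 24.1405.
DWL = ½ × 6.1741 × 24.1405 = 74.5229.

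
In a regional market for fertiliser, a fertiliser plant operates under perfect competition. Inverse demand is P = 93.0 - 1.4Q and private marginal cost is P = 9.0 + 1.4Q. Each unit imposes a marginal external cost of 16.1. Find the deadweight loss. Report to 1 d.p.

Market equilibrium (private): 9.0 + 1.4Q = 93.0 - 1.4Q → Q_m = 30.0000.
Social marginal cost = private MC + MEC = 25.1 + 1.4Q.
Set SMC = demand: 25.1 + 1.4Q = 93.0 - 1.4Q → Q* = 24.2500.
Height of the DWL triangle at Q_m is SMC(Q_m) − demand(Q_m) = MEC(Q_m) = 16.1000.
DWL = ½ × 5.7500 × 16.1000 = 46.2875.

DWL = 46.3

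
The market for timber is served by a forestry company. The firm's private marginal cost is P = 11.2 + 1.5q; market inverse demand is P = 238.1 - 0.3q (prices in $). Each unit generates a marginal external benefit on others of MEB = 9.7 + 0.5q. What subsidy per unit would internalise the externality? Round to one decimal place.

Social marginal cost = private MC − MEB = 1.5 + q.
Set SMC = demand: 1.5 + q = 238.1 - 0.3q → q* = 182.0000.
The Pigouvian subsidy equals MEB at q*: 9.7 + 0.5×182.0000 = 100.7000.

subsidy = $100.7 per unit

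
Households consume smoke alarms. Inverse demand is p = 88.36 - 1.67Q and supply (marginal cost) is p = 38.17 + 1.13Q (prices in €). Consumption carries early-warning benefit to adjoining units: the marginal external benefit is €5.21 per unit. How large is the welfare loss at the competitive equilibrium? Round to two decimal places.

Market equilibrium (private): 38.17 + 1.13Q = 88.36 - 1.67Q → Q_m = 17.9250.
Social marginal benefit = demand + MEB = 93.57 - 1.67Q.
Set SMB = MC: 93.57 - 1.67Q = 38.17 + 1.13Q → Q* = 19.7857.
The loss is the area between SMB and MC from Q* to Q_m; with linear curves that's a triangle of height MEB(Q_m).
DWL = ½ × 1.8607 × 5.2100 = 4.8471.

DWL = €4.85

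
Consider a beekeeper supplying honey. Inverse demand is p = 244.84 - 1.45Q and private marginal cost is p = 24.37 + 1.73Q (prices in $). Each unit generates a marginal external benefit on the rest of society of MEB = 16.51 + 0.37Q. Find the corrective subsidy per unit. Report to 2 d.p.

subsidy = $47.71 per unit

Social marginal cost = private MC − MEB = 7.86 + 1.36Q.
Set SMC = demand: 7.86 + 1.36Q = 244.84 - 1.45Q → Q* = 84.3345.
The Pigouvian subsidy equals MEB at Q*: 16.51 + 0.37×84.3345 = 47.7138.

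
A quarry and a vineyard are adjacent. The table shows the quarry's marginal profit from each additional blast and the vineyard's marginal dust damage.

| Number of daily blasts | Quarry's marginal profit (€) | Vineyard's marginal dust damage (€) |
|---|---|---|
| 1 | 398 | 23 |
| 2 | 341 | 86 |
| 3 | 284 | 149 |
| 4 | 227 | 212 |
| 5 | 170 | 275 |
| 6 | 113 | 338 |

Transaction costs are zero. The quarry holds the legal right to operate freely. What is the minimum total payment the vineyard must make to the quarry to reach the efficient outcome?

Left alone the quarry would choose level 6 (marginal profit stays positive).
Efficient level: k* = 4 (marginal profit ≥ marginal dust damage through 4).
The vineyard must at least cover the quarry's forgone profit from cutting 6→4: 170 + 113 = 283.

€283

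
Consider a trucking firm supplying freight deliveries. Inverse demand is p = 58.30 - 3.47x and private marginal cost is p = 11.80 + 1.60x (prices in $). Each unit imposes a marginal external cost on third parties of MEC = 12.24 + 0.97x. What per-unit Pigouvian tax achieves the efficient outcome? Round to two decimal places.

tax = $17.74 per unit

Social marginal cost = private MC + MEC = 24.04 + 2.57x.
Set SMC = demand: 24.04 + 2.57x = 58.30 - 3.47x → x* = 5.6722.
The Pigouvian tax equals MEC at x*: 12.24 + 0.97×5.6722 = 17.7420.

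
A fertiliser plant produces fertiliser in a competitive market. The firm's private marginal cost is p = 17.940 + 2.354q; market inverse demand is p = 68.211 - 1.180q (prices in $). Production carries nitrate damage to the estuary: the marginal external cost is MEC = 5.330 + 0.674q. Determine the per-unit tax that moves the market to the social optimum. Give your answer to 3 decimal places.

tax = $12.528 per unit

Social marginal cost = private MC + MEC = 23.270 + 3.028q.
Set SMC = demand: 23.270 + 3.028q = 68.211 - 1.180q → q* = 10.6799.
The Pigouvian tax equals MEC at q*: 5.330 + 0.674×10.6799 = 12.5283.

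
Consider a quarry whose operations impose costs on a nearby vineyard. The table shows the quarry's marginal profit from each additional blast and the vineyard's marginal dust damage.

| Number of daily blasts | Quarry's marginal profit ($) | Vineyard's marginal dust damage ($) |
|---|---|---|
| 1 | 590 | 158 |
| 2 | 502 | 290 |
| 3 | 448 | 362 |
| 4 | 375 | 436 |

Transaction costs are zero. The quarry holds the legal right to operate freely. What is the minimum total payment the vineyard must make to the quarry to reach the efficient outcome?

$375

Left alone the quarry would choose level 4 (marginal profit stays positive).
Efficient level: k* = 3 (marginal profit ≥ marginal dust damage through 3).
The vineyard must at least cover the quarry's forgone profit from cutting 4→3: 375 = 375.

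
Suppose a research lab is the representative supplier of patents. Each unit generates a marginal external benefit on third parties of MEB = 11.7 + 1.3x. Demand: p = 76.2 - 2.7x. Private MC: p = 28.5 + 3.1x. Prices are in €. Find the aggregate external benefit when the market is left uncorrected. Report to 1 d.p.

€140.2

Market equilibrium (private): 28.5 + 3.1x = 76.2 - 2.7x → x_m = 8.2241.
Total external benefit = ∫₀^{x_m} (11.7 + 1.3x) dx = 11.7×8.2241 + ½×1.3×8.2241² = 140.1853.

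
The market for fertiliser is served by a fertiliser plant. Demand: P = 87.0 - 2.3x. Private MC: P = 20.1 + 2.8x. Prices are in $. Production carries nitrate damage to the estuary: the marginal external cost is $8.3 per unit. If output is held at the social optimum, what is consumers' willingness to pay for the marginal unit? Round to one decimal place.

P = $60.6

Social marginal cost = private MC + MEC = 28.4 + 2.8x.
Set SMC = demand: 28.4 + 2.8x = 87.0 - 2.3x → x* = 11.4902.
Consumer price on the demand curve at x*: 87.0 − 2.3×11.4902 = 60.5725.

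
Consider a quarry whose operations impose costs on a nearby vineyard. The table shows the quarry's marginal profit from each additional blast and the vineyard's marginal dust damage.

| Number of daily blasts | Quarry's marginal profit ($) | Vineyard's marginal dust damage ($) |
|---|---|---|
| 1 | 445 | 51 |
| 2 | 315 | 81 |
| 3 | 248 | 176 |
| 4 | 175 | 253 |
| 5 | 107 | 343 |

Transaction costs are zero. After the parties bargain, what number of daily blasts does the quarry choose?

3

Bargaining reaches the level where marginal profit last exceeds marginal dust damage.
That holds through level 3 (248 ≥ 176) but not at 4 (175 < 253).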